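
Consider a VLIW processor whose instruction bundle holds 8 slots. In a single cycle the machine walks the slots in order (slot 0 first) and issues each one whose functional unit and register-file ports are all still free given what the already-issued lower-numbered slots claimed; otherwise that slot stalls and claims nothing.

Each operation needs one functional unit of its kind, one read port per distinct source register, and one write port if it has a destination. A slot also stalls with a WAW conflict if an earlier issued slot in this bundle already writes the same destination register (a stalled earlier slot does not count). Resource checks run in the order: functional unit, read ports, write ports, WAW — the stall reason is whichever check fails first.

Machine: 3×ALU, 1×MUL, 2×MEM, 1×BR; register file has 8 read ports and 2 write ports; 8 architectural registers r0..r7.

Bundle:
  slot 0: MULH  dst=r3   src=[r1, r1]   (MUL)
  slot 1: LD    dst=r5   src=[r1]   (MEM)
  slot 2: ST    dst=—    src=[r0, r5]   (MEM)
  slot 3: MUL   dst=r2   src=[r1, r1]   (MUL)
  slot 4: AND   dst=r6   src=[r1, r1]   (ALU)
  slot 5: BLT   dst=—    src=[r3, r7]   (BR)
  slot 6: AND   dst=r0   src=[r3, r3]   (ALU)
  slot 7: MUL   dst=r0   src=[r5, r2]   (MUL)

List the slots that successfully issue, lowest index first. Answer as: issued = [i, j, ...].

issued = [0, 1, 2, 5]

[0] MUL needs rd=1 wr=1: ok; after: ALU=3 MUL=0 MEM=2 BR=1, R=7, W=1
[1] MEM needs rd=1 wr=1: ok; after: ALU=3 MUL=0 MEM=1 BR=1, R=6, W=0
[2] MEM needs rd=2 wr=0: ok; after: ALU=3 MUL=0 MEM=0 BR=1, R=4, W=0
[3] MUL needs rd=1 wr=1: FU; after: ALU=3 MUL=0 MEM=0 BR=1, R=4, W=0
[4] ALU needs rd=1 wr=1: WR_PORT; after: ALU=3 MUL=0 MEM=0 BR=1, R=4, W=0
[5] BR needs rd=2 wr=0: ok; after: ALU=3 MUL=0 MEM=0 BR=0, R=2, W=0
[6] ALU needs rd=1 wr=1: WR_PORT; after: ALU=3 MUL=0 MEM=0 BR=0, R=2, W=0
[7] MUL needs rd=2 wr=1: FU; after: ALU=3 MUL=0 MEM=0 BR=0, R=2, W=0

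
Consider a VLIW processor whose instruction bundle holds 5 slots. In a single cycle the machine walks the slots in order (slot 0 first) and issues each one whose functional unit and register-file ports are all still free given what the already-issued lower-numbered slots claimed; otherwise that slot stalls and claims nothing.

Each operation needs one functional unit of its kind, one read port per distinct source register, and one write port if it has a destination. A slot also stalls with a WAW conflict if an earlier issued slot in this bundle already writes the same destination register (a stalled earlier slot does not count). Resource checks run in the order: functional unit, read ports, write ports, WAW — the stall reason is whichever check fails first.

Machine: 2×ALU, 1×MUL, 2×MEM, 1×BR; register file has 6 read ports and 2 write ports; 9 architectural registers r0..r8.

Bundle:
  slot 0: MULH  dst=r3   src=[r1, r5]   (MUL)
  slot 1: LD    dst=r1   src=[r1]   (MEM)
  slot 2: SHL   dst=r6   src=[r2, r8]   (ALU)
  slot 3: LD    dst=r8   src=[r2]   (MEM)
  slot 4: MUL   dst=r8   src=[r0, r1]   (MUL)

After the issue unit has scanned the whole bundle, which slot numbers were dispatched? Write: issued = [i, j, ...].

(0) want 1×MUL +2rd +1wr — yes → AL2|MU0|ME2|BR1|rd4|wr1
(1) want 1×MEM +1rd +1wr — yes → AL2|MU0|ME1|BR1|rd3|wr0
(2) want 1×ALU +2rd +1wr — WR_PORT → AL2|MU0|ME1|BR1|rd3|wr0
(3) want 1×MEM +1rd +1wr — WR_PORT → AL2|MU0|ME1|BR1|rd3|wr0
(4) want 1×MUL +2rd +1wr — FU → AL2|MU0|ME1|BR1|rd3|wr0

issued = [0, 1]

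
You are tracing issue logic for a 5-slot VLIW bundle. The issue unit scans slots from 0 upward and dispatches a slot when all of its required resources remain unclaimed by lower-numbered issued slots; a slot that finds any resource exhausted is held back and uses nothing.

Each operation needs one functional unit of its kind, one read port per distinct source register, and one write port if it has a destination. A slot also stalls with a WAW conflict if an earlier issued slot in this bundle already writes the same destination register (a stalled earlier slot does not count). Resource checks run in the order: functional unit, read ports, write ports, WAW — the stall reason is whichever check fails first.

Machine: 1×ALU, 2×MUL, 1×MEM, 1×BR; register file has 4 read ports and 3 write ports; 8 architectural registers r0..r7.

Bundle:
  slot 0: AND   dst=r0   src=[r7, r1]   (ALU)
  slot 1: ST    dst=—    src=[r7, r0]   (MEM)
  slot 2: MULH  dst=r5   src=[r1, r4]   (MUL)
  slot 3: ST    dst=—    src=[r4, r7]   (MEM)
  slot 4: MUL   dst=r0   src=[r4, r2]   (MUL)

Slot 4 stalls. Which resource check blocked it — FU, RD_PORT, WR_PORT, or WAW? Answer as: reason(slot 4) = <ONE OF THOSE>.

(0) want 1×ALU +2rd +1wr — yes → AL0|MU2|ME1|BR1|rd2|wr2
(1) want 1×MEM +2rd +0wr — yes → AL0|MU2|ME0|BR1|rd0|wr2
(2) want 1×MUL +2rd +1wr — RD_PORT → AL0|MU2|ME0|BR1|rd0|wr2
(3) want 1×MEM +2rd +0wr — FU → AL0|MU2|ME0|BR1|rd0|wr2
(4) want 1×MUL +2rd +1wr — RD_PORT → AL0|MU2|ME0|BR1|rd0|wr2

reason(slot 4) = RD_PORT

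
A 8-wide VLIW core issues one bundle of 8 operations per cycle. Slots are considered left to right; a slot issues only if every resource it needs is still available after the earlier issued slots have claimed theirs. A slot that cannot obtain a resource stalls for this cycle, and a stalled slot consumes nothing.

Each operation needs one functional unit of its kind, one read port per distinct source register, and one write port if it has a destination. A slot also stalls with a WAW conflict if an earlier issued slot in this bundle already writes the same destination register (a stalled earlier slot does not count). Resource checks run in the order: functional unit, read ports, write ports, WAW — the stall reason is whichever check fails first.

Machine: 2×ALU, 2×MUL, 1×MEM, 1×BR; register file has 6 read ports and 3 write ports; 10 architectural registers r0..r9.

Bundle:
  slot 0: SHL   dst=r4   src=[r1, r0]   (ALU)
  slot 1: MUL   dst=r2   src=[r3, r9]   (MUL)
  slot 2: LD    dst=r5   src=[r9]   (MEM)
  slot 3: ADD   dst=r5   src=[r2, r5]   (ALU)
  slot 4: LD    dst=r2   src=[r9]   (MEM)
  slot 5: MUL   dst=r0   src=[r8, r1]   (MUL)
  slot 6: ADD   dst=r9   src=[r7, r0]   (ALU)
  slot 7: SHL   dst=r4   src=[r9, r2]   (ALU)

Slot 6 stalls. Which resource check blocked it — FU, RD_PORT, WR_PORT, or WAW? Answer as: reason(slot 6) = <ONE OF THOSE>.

reason(slot 6) = RD_PORT

[0] ALU needs rd=2 wr=1: ok; after: ALU=1 MUL=2 MEM=1 BR=1, R=4, W=2
[1] MUL needs rd=2 wr=1: ok; after: ALU=1 MUL=1 MEM=1 BR=1, R=2, W=1
[2] MEM needs rd=1 wr=1: ok; after: ALU=1 MUL=1 MEM=0 BR=1, R=1, W=0
[3] ALU needs rd=2 wr=1: RD_PORT; after: ALU=1 MUL=1 MEM=0 BR=1, R=1, W=0
[4] MEM needs rd=1 wr=1: FU; after: ALU=1 MUL=1 MEM=0 BR=1, R=1, W=0
[5] MUL needs rd=2 wr=1: RD_PORT; after: ALU=1 MUL=1 MEM=0 BR=1, R=1, W=0
[6] ALU needs rd=2 wr=1: RD_PORT; after: ALU=1 MUL=1 MEM=0 BR=1, R=1, W=0
[7] ALU needs rd=2 wr=1: RD_PORT; after: ALU=1 MUL=1 MEM=0 BR=1, R=1, W=0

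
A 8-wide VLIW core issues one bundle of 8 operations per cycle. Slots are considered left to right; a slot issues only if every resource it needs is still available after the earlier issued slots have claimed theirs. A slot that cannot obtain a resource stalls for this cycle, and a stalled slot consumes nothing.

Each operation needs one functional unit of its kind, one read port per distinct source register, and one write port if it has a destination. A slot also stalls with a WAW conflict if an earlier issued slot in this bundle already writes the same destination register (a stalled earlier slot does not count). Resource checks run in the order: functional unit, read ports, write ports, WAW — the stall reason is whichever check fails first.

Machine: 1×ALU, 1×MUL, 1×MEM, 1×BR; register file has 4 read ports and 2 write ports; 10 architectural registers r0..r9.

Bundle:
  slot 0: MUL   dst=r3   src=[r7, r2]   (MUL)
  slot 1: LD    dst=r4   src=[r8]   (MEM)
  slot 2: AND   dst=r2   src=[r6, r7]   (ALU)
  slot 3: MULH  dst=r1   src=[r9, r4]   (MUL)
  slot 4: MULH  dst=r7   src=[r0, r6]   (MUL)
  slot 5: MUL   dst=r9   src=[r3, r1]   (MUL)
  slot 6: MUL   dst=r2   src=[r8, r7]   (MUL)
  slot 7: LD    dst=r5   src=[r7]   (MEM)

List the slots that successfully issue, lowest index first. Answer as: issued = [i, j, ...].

issued = [0, 1]

#0 MUL src=r7,r2 dispatched  <A:1 Mu:0 Ld:1 B:1 rd:2 wr:1>
#1 MEM src=r8 dispatched  <A:1 Mu:0 Ld:0 B:1 rd:1 wr:0>
#2 ALU src=r6,r7 held:RD_PORT  <A:1 Mu:0 Ld:0 B:1 rd:1 wr:0>
#3 MUL src=r9,r4 held:FU  <A:1 Mu:0 Ld:0 B:1 rd:1 wr:0>
#4 MUL src=r0,r6 held:FU  <A:1 Mu:0 Ld:0 B:1 rd:1 wr:0>
#5 MUL src=r3,r1 held:FU  <A:1 Mu:0 Ld:0 B:1 rd:1 wr:0>
#6 MUL src=r8,r7 held:FU  <A:1 Mu:0 Ld:0 B:1 rd:1 wr:0>
#7 MEM src=r7 held:FU  <A:1 Mu:0 Ld:0 B:1 rd:1 wr:0>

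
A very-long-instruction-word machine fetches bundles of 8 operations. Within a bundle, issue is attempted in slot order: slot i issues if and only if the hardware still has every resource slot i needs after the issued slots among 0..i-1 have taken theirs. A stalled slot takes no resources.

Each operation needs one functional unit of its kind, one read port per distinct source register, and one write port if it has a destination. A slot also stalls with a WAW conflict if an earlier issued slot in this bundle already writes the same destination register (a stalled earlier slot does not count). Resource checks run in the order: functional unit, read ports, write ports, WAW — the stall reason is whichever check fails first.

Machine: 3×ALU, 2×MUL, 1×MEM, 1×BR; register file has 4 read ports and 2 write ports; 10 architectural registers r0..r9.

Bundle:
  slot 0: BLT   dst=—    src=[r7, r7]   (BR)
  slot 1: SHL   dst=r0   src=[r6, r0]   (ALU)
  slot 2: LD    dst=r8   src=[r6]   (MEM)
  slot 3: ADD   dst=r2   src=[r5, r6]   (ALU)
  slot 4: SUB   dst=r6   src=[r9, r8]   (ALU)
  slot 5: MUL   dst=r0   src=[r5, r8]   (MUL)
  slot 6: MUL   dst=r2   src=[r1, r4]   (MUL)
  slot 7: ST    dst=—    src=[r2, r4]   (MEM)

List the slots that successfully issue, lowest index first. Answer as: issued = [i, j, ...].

issued = [0, 1, 2]

slot 0 (BR): ISSUE — free A3,Mu2,Ld1,B0 rp3 wp2
slot 1 (ALU): ISSUE — free A2,Mu2,Ld1,B0 rp1 wp1
slot 2 (MEM): ISSUE — free A2,Mu2,Ld0,B0 rp0 wp0
slot 3 (ALU): stall RD_PORT — free A2,Mu2,Ld0,B0 rp0 wp0
slot 4 (ALU): stall RD_PORT — free A2,Mu2,Ld0,B0 rp0 wp0
slot 5 (MUL): stall RD_PORT — free A2,Mu2,Ld0,B0 rp0 wp0
slot 6 (MUL): stall RD_PORT — free A2,Mu2,Ld0,B0 rp0 wp0
slot 7 (MEM): stall FU — free A2,Mu2,Ld0,B0 rp0 wp0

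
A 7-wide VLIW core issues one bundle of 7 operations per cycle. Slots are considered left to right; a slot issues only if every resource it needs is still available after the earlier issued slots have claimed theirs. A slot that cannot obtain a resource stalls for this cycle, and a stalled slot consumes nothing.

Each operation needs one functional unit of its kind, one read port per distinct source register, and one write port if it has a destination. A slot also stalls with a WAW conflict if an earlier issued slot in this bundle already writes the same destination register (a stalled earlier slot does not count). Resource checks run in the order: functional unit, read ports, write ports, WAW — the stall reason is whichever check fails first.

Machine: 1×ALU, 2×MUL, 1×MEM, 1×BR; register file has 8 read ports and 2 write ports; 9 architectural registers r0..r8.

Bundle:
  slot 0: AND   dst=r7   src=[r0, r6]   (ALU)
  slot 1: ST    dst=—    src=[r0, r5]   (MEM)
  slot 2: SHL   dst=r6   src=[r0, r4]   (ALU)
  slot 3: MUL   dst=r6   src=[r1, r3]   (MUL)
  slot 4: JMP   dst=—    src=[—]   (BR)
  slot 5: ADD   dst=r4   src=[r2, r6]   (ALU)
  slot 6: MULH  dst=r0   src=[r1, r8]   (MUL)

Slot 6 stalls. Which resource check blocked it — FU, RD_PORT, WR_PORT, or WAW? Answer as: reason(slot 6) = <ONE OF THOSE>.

reason(slot 6) = WR_PORT

slot 0 (ALU): ISSUE — free A0,Mu2,Ld1,B1 rp6 wp1
slot 1 (MEM): ISSUE — free A0,Mu2,Ld0,B1 rp4 wp1
slot 2 (ALU): stall FU — free A0,Mu2,Ld0,B1 rp4 wp1
slot 3 (MUL): ISSUE — free A0,Mu1,Ld0,B1 rp2 wp0
slot 4 (BR): ISSUE — free A0,Mu1,Ld0,B0 rp2 wp0
slot 5 (ALU): stall FU — free A0,Mu1,Ld0,B0 rp2 wp0
slot 6 (MUL): stall WR_PORT — free A0,Mu1,Ld0,B0 rp2 wp0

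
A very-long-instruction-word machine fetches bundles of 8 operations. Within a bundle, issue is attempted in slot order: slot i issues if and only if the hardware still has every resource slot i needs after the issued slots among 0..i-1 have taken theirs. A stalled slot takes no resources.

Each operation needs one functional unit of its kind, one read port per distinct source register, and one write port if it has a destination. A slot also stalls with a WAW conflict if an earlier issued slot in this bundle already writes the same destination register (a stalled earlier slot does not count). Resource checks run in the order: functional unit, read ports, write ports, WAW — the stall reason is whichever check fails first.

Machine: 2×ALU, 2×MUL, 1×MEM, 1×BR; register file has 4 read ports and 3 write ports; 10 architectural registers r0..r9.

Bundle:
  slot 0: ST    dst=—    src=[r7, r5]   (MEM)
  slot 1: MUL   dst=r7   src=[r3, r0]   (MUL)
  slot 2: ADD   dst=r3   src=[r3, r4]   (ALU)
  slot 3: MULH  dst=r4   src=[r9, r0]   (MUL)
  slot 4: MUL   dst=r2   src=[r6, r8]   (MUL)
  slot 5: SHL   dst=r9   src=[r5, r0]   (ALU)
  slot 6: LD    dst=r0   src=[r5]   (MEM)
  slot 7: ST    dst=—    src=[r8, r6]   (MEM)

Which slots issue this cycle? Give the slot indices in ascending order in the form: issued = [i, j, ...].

issued = [0, 1]

[0] MEM needs rd=2 wr=0: ok; after: ALU=2 MUL=2 MEM=0 BR=1, R=2, W=3
[1] MUL needs rd=2 wr=1: ok; after: ALU=2 MUL=1 MEM=0 BR=1, R=0, W=2
[2] ALU needs rd=2 wr=1: RD_PORT; after: ALU=2 MUL=1 MEM=0 BR=1, R=0, W=2
[3] MUL needs rd=2 wr=1: RD_PORT; after: ALU=2 MUL=1 MEM=0 BR=1, R=0, W=2
[4] MUL needs rd=2 wr=1: RD_PORT; after: ALU=2 MUL=1 MEM=0 BR=1, R=0, W=2
[5] ALU needs rd=2 wr=1: RD_PORT; after: ALU=2 MUL=1 MEM=0 BR=1, R=0, W=2
[6] MEM needs rd=1 wr=1: FU; after: ALU=2 MUL=1 MEM=0 BR=1, R=0, W=2
[7] MEM needs rd=2 wr=0: FU; after: ALU=2 MUL=1 MEM=0 BR=1, R=0, W=2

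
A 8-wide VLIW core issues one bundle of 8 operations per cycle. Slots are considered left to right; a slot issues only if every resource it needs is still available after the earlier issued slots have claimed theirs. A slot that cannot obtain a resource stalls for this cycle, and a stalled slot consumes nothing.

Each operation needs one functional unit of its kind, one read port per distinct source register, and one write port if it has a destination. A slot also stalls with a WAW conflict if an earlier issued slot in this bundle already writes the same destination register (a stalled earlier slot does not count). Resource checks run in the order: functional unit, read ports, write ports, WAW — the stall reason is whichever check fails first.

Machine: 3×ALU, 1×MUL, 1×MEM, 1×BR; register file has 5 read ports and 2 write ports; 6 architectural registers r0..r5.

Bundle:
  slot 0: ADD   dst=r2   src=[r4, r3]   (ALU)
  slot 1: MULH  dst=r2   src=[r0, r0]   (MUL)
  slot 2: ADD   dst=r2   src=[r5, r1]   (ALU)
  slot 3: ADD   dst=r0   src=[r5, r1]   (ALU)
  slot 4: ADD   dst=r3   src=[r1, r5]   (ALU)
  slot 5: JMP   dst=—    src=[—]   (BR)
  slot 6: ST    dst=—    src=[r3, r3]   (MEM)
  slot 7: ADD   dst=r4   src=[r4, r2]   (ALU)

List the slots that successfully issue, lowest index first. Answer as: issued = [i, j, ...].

[0] ALU needs rd=2 wr=1: ok; after: ALU=2 MUL=1 MEM=1 BR=1, R=3, W=1
[1] MUL needs rd=1 wr=1: WAW; after: ALU=2 MUL=1 MEM=1 BR=1, R=3, W=1
[2] ALU needs rd=2 wr=1: WAW; after: ALU=2 MUL=1 MEM=1 BR=1, R=3, W=1
[3] ALU needs rd=2 wr=1: ok; after: ALU=1 MUL=1 MEM=1 BR=1, R=1, W=0
[4] ALU needs rd=2 wr=1: RD_PORT; after: ALU=1 MUL=1 MEM=1 BR=1, R=1, W=0
[5] BR needs rd=0 wr=0: ok; after: ALU=1 MUL=1 MEM=1 BR=0, R=1, W=0
[6] MEM needs rd=1 wr=0: ok; after: ALU=1 MUL=1 MEM=0 BR=0, R=0, W=0
[7] ALU needs rd=2 wr=1: RD_PORT; after: ALU=1 MUL=1 MEM=0 BR=0, R=0, W=0

issued = [0, 3, 5, 6]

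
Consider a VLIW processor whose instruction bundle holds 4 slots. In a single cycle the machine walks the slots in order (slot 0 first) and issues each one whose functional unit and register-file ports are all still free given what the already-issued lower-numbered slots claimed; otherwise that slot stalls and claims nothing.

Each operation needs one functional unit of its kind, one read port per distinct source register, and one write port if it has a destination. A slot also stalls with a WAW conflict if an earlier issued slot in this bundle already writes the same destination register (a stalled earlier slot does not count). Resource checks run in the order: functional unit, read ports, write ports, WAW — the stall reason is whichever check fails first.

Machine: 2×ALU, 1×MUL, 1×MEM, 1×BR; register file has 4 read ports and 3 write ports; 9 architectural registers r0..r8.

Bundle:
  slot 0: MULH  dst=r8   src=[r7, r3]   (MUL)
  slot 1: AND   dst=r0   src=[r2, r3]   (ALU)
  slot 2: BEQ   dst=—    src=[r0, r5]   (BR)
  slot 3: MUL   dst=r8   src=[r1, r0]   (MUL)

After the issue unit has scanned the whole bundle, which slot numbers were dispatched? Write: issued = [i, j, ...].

#0 MUL src=r7,r3 dispatched  <A:2 Mu:0 Ld:1 B:1 rd:2 wr:2>
#1 ALU src=r2,r3 dispatched  <A:1 Mu:0 Ld:1 B:1 rd:0 wr:1>
#2 BR src=r0,r5 held:RD_PORT  <A:1 Mu:0 Ld:1 B:1 rd:0 wr:1>
#3 MUL src=r1,r0 held:FU  <A:1 Mu:0 Ld:1 B:1 rd:0 wr:1>

issued = [0, 1]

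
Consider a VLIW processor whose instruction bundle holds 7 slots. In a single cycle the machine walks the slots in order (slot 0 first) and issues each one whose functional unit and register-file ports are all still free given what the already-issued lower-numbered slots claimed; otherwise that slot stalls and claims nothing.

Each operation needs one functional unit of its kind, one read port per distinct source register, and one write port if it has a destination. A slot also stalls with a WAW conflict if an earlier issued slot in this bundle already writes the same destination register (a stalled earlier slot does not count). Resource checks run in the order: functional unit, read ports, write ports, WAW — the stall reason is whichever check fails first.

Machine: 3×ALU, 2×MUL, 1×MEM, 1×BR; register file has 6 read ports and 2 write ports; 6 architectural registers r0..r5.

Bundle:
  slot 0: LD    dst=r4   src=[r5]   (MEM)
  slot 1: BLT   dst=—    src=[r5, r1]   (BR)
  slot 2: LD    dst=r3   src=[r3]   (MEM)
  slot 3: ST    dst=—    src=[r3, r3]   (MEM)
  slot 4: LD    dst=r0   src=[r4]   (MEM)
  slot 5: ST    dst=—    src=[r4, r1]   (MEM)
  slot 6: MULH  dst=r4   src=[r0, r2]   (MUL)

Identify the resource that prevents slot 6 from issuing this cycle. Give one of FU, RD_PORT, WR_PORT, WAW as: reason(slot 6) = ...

slot 0 (MEM): ISSUE — free A3,Mu2,Ld0,B1 rp5 wp1
slot 1 (BR): ISSUE — free A3,Mu2,Ld0,B0 rp3 wp1
slot 2 (MEM): stall FU — free A3,Mu2,Ld0,B0 rp3 wp1
slot 3 (MEM): stall FU — free A3,Mu2,Ld0,B0 rp3 wp1
slot 4 (MEM): stall FU — free A3,Mu2,Ld0,B0 rp3 wp1
slot 5 (MEM): stall FU — free A3,Mu2,Ld0,B0 rp3 wp1
slot 6 (MUL): stall WAW — free A3,Mu2,Ld0,B0 rp3 wp1

reason(slot 6) = WAW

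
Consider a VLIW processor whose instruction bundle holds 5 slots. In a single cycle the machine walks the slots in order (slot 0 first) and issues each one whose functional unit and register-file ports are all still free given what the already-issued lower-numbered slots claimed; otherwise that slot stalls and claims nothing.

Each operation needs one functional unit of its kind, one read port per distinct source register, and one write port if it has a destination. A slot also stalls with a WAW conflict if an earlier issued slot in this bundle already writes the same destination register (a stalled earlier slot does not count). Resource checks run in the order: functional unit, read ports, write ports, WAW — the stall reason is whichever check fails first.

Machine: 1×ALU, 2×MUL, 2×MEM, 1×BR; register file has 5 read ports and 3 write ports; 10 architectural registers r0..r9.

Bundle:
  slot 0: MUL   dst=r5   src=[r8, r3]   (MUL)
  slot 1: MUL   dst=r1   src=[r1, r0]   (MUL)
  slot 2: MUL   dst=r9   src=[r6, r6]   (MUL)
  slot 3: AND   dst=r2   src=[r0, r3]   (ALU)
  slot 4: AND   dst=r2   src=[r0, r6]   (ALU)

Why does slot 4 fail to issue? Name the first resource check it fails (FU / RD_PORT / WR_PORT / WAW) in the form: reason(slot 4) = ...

  0. MUL→r5 ⇒ go  {1A/1Mu/2Ld/1B | 3r 2w}
  1. MUL→r1 ⇒ go  {1A/0Mu/2Ld/1B | 1r 1w}
  2. MUL→r9 ⇒ no(FU)  {1A/0Mu/2Ld/1B | 1r 1w}
  3. ALU→r2 ⇒ no(RD_PORT)  {1A/0Mu/2Ld/1B | 1r 1w}
  4. ALU→r2 ⇒ no(RD_PORT)  {1A/0Mu/2Ld/1B | 1r 1w}

reason(slot 4) = RD_PORT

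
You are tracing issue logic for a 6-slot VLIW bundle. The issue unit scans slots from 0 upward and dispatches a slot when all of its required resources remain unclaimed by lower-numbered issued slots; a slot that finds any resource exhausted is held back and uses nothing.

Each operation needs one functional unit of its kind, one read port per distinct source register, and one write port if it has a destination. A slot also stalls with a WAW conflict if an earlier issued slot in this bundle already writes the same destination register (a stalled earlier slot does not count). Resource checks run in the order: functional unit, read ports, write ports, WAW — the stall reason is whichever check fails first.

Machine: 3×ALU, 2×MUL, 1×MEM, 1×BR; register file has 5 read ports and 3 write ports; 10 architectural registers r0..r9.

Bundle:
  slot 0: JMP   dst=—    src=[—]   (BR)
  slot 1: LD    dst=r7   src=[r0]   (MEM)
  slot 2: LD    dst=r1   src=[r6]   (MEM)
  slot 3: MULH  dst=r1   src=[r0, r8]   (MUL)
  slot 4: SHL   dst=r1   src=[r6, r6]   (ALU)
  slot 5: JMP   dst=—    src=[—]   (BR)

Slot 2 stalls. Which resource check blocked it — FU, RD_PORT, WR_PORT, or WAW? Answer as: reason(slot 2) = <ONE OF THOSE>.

reason(slot 2) = FU

[0] BR needs rd=0 wr=0: ok; after: ALU=3 MUL=2 MEM=1 BR=0, R=5, W=3
[1] MEM needs rd=1 wr=1: ok; after: ALU=3 MUL=2 MEM=0 BR=0, R=4, W=2
[2] MEM needs rd=1 wr=1: FU; after: ALU=3 MUL=2 MEM=0 BR=0, R=4, W=2
[3] MUL needs rd=2 wr=1: ok; after: ALU=3 MUL=1 MEM=0 BR=0, R=2, W=1
[4] ALU needs rd=1 wr=1: WAW; after: ALU=3 MUL=1 MEM=0 BR=0, R=2, W=1
[5] BR needs rd=0 wr=0: FU; after: ALU=3 MUL=1 MEM=0 BR=0, R=2, W=1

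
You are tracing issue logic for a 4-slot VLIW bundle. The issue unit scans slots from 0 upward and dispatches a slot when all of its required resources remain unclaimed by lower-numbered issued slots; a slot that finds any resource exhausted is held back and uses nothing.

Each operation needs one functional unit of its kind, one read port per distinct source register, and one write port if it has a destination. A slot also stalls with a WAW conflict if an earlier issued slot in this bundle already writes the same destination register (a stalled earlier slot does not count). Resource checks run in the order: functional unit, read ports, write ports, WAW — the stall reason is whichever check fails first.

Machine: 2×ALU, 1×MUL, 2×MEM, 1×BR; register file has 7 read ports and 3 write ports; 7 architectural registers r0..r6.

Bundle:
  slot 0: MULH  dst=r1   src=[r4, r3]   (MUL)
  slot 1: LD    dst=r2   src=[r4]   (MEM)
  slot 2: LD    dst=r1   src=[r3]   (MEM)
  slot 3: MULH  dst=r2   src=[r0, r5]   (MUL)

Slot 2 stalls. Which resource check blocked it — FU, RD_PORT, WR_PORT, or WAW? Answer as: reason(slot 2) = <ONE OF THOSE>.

#0 MUL src=r4,r3 dispatched  <A:2 Mu:0 Ld:2 B:1 rd:5 wr:2>
#1 MEM src=r4 dispatched  <A:2 Mu:0 Ld:1 B:1 rd:4 wr:1>
#2 MEM src=r3 held:WAW  <A:2 Mu:0 Ld:1 B:1 rd:4 wr:1>
#3 MUL src=r0,r5 held:FU  <A:2 Mu:0 Ld:1 B:1 rd:4 wr:1>

reason(slot 2) = WAW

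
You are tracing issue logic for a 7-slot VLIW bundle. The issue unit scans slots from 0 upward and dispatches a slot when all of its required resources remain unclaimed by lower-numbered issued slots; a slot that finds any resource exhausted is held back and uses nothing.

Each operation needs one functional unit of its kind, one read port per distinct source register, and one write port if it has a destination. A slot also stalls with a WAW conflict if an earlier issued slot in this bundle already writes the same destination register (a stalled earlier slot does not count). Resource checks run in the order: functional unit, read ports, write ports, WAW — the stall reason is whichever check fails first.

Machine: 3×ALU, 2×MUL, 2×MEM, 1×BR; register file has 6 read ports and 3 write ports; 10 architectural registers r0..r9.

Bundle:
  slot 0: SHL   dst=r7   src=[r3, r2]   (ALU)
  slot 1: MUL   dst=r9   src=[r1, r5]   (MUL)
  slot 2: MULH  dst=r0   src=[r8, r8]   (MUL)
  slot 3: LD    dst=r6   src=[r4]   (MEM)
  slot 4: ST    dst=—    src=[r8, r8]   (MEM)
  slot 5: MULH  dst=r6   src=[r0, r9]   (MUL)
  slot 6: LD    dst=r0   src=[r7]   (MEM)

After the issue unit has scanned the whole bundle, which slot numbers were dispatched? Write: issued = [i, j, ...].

issued = [0, 1, 2, 4]

#0 ALU src=r3,r2 dispatched  <A:2 Mu:2 Ld:2 B:1 rd:4 wr:2>
#1 MUL src=r1,r5 dispatched  <A:2 Mu:1 Ld:2 B:1 rd:2 wr:1>
#2 MUL src=r8,r8 dispatched  <A:2 Mu:0 Ld:2 B:1 rd:1 wr:0>
#3 MEM src=r4 held:WR_PORT  <A:2 Mu:0 Ld:2 B:1 rd:1 wr:0>
#4 MEM src=r8,r8 dispatched  <A:2 Mu:0 Ld:1 B:1 rd:0 wr:0>
#5 MUL src=r0,r9 held:FU  <A:2 Mu:0 Ld:1 B:1 rd:0 wr:0>
#6 MEM src=r7 held:RD_PORT  <A:2 Mu:0 Ld:1 B:1 rd:0 wr:0>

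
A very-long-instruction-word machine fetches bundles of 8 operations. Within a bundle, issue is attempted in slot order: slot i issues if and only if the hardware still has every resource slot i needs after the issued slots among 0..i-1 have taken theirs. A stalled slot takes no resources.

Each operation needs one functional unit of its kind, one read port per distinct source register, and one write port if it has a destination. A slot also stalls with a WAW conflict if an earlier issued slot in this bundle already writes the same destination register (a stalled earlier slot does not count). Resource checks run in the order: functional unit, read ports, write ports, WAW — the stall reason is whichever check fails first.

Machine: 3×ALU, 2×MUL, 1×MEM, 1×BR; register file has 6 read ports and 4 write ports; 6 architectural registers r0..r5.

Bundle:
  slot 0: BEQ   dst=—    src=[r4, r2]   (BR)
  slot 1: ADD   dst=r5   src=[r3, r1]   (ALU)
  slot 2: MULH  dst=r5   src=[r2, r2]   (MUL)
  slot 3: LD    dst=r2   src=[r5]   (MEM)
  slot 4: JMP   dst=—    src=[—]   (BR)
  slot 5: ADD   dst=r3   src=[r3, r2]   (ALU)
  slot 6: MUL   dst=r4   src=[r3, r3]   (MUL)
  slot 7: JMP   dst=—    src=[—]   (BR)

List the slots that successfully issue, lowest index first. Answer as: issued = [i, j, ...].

issued = [0, 1, 3, 6]

[0] BR needs rd=2 wr=0: ok; after: ALU=3 MUL=2 MEM=1 BR=0, R=4, W=4
[1] ALU needs rd=2 wr=1: ok; after: ALU=2 MUL=2 MEM=1 BR=0, R=2, W=3
[2] MUL needs rd=1 wr=1: WAW; after: ALU=2 MUL=2 MEM=1 BR=0, R=2, W=3
[3] MEM needs rd=1 wr=1: ok; after: ALU=2 MUL=2 MEM=0 BR=0, R=1, W=2
[4] BR needs rd=0 wr=0: FU; after: ALU=2 MUL=2 MEM=0 BR=0, R=1, W=2
[5] ALU needs rd=2 wr=1: RD_PORT; after: ALU=2 MUL=2 MEM=0 BR=0, R=1, W=2
[6] MUL needs rd=1 wr=1: ok; after: ALU=2 MUL=1 MEM=0 BR=0, R=0, W=1
[7] BR needs rd=0 wr=0: FU; after: ALU=2 MUL=1 MEM=0 BR=0, R=0, W=1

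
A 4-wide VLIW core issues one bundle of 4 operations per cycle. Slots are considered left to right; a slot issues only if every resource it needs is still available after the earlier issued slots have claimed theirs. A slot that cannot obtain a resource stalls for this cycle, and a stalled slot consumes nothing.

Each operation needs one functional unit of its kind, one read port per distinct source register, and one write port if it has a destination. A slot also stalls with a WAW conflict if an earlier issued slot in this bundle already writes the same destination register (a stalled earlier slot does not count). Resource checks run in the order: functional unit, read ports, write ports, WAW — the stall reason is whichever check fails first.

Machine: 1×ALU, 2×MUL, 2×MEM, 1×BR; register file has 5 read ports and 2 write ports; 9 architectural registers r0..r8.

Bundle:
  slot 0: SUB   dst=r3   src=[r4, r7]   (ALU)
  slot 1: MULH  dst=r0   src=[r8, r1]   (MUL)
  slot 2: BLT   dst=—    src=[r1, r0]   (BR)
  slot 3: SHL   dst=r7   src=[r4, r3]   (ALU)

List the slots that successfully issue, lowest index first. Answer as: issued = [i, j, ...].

issued = [0, 1]

#0 ALU src=r4,r7 dispatched  <A:0 Mu:2 Ld:2 B:1 rd:3 wr:1>
#1 MUL src=r8,r1 dispatched  <A:0 Mu:1 Ld:2 B:1 rd:1 wr:0>
#2 BR src=r1,r0 held:RD_PORT  <A:0 Mu:1 Ld:2 B:1 rd:1 wr:0>
#3 ALU src=r4,r3 held:FU  <A:0 Mu:1 Ld:2 B:1 rd:1 wr:0>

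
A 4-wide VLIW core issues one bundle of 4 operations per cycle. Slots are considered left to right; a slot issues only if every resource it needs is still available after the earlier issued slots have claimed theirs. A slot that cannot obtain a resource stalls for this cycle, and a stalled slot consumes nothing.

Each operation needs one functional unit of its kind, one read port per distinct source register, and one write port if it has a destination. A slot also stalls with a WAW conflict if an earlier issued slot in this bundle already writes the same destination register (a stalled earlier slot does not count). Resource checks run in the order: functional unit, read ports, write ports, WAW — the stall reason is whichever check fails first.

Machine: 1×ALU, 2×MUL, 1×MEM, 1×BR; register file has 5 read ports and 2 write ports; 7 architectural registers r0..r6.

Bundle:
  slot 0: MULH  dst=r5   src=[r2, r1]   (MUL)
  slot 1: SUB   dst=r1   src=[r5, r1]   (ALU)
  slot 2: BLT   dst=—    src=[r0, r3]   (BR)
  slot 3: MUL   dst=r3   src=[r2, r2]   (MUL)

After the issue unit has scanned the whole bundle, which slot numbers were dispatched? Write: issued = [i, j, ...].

issued = [0, 1]

  0. MUL→r5 ⇒ go  {1A/1Mu/1Ld/1B | 3r 1w}
  1. ALU→r1 ⇒ go  {0A/1Mu/1Ld/1B | 1r 0w}
  2. BR ⇒ no(RD_PORT)  {0A/1Mu/1Ld/1B | 1r 0w}
  3. MUL→r3 ⇒ no(WR_PORT)  {0A/1Mu/1Ld/1B | 1r 0w}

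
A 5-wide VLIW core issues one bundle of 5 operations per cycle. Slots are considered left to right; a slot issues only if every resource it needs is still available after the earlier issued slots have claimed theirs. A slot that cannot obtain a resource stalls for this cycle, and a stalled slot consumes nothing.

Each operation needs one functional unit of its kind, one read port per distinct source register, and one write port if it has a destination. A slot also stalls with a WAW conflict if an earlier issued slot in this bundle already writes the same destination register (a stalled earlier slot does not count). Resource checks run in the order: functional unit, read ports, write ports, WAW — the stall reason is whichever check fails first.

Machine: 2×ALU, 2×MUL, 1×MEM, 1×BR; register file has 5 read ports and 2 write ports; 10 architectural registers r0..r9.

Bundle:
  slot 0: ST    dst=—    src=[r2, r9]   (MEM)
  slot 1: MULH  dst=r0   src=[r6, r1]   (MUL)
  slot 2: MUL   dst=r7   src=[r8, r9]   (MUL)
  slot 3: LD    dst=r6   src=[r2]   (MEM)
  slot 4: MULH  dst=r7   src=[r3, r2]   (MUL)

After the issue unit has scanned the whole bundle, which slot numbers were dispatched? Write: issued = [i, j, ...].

(0) want 1×MEM +2rd +0wr — yes → AL2|MU2|ME0|BR1|rd3|wr2
(1) want 1×MUL +2rd +1wr — yes → AL2|MU1|ME0|BR1|rd1|wr1
(2) want 1×MUL +2rd +1wr — RD_PORT → AL2|MU1|ME0|BR1|rd1|wr1
(3) want 1×MEM +1rd +1wr — FU → AL2|MU1|ME0|BR1|rd1|wr1
(4) want 1×MUL +2rd +1wr — RD_PORT → AL2|MU1|ME0|BR1|rd1|wr1

issued = [0, 1]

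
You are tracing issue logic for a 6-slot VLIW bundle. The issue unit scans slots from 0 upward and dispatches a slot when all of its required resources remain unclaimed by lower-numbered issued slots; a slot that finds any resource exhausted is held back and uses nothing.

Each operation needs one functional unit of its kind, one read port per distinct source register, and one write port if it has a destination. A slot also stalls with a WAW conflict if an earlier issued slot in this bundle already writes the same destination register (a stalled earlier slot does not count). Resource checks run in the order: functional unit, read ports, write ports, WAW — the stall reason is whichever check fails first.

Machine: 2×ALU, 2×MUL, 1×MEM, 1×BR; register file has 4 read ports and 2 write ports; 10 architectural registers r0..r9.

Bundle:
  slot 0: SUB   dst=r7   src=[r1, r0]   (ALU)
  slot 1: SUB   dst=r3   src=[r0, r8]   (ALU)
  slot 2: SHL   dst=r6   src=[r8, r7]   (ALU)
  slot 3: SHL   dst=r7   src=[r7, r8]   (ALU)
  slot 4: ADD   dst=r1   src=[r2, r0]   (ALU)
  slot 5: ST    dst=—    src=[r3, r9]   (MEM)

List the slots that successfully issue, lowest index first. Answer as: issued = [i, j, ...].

issued = [0, 1]

(0) want 1×ALU +2rd +1wr — yes → AL1|MU2|ME1|BR1|rd2|wr1
(1) want 1×ALU +2rd +1wr — yes → AL0|MU2|ME1|BR1|rd0|wr0
(2) want 1×ALU +2rd +1wr — FU → AL0|MU2|ME1|BR1|rd0|wr0
(3) want 1×ALU +2rd +1wr — FU → AL0|MU2|ME1|BR1|rd0|wr0
(4) want 1×ALU +2rd +1wr — FU → AL0|MU2|ME1|BR1|rd0|wr0
(5) want 1×MEM +2rd +0wr — RD_PORT → AL0|MU2|ME1|BR1|rd0|wr0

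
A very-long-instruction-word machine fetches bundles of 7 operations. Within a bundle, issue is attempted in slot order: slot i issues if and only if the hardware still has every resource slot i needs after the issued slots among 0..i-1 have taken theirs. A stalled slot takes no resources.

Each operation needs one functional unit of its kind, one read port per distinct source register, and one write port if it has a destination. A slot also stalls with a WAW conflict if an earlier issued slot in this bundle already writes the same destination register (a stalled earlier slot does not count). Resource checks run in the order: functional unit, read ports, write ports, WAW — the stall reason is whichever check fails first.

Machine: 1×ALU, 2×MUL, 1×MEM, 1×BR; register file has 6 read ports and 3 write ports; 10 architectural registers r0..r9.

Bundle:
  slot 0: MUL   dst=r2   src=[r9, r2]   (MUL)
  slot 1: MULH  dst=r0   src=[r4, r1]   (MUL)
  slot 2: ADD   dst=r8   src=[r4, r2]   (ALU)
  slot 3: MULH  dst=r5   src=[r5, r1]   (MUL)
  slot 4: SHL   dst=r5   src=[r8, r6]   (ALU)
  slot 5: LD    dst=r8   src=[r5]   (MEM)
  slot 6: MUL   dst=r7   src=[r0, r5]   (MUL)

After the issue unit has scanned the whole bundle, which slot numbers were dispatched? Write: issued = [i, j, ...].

slot 0 (MUL): ISSUE — free A1,Mu1,Ld1,B1 rp4 wp2
slot 1 (MUL): ISSUE — free A1,Mu0,Ld1,B1 rp2 wp1
slot 2 (ALU): ISSUE — free A0,Mu0,Ld1,B1 rp0 wp0
slot 3 (MUL): stall FU — free A0,Mu0,Ld1,B1 rp0 wp0
slot 4 (ALU): stall FU — free A0,Mu0,Ld1,B1 rp0 wp0
slot 5 (MEM): stall RD_PORT — free A0,Mu0,Ld1,B1 rp0 wp0
slot 6 (MUL): stall FU — free A0,Mu0,Ld1,B1 rp0 wp0

issued = [0, 1, 2]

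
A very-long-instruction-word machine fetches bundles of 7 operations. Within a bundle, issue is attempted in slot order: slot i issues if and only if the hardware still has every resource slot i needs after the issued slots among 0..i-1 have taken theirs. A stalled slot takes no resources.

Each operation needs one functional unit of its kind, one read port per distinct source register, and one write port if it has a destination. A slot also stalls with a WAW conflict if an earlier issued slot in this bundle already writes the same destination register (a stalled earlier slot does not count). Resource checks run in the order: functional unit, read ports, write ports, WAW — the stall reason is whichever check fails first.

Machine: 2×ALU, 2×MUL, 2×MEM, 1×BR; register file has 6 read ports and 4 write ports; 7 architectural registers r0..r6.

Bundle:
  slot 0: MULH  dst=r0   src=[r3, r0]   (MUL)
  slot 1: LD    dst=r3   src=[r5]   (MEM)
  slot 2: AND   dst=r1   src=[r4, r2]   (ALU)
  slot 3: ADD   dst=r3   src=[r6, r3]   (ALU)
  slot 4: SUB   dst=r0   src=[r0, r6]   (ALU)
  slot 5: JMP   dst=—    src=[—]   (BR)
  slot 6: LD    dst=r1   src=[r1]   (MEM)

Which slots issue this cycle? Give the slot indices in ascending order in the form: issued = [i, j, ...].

issued = [0, 1, 2, 5]

  0. MUL→r0 ⇒ go  {2A/1Mu/2Ld/1B | 4r 3w}
  1. MEM→r3 ⇒ go  {2A/1Mu/1Ld/1B | 3r 2w}
  2. ALU→r1 ⇒ go  {1A/1Mu/1Ld/1B | 1r 1w}
  3. ALU→r3 ⇒ no(RD_PORT)  {1A/1Mu/1Ld/1B | 1r 1w}
  4. ALU→r0 ⇒ no(RD_PORT)  {1A/1Mu/1Ld/1B | 1r 1w}
  5. BR ⇒ go  {1A/1Mu/1Ld/0B | 1r 1w}
  6. MEM→r1 ⇒ no(WAW)  {1A/1Mu/1Ld/0B | 1r 1w}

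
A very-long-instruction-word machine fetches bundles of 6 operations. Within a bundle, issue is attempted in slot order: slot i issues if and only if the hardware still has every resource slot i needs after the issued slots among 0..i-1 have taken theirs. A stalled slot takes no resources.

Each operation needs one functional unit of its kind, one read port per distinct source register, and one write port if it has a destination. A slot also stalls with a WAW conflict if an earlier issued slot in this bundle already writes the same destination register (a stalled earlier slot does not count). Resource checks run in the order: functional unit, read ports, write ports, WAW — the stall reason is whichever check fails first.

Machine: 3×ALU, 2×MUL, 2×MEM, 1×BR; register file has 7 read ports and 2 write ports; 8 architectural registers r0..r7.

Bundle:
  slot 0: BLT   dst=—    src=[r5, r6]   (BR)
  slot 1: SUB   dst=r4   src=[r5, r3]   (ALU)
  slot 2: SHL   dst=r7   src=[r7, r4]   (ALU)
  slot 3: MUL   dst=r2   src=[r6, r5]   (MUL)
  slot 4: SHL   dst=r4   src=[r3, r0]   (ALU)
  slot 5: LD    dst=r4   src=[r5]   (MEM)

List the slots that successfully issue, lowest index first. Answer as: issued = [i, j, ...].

  0. BR ⇒ go  {3A/2Mu/2Ld/0B | 5r 2w}
  1. ALU→r4 ⇒ go  {2A/2Mu/2Ld/0B | 3r 1w}
  2. ALU→r7 ⇒ go  {1A/2Mu/2Ld/0B | 1r 0w}
  3. MUL→r2 ⇒ no(RD_PORT)  {1A/2Mu/2Ld/0B | 1r 0w}
  4. ALU→r4 ⇒ no(RD_PORT)  {1A/2Mu/2Ld/0B | 1r 0w}
  5. MEM→r4 ⇒ no(WR_PORT)  {1A/2Mu/2Ld/0B | 1r 0w}

issued = [0, 1, 2]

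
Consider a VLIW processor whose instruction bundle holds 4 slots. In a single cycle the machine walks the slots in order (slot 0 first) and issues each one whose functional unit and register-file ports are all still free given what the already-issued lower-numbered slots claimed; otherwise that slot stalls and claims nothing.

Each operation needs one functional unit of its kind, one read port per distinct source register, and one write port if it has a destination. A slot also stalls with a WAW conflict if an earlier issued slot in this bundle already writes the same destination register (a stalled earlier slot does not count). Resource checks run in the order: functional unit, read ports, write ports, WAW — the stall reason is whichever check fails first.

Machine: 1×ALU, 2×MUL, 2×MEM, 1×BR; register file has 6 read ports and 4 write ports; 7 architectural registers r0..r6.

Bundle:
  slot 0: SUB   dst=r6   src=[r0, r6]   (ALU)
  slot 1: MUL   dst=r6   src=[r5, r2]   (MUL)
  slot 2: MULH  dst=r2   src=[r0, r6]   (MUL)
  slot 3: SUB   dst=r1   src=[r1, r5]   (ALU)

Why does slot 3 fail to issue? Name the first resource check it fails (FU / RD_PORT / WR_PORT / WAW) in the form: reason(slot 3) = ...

  0. ALU→r6 ⇒ go  {0A/2Mu/2Ld/1B | 4r 3w}
  1. MUL→r6 ⇒ no(WAW)  {0A/2Mu/2Ld/1B | 4r 3w}
  2. MUL→r2 ⇒ go  {0A/1Mu/2Ld/1B | 2r 2w}
  3. ALU→r1 ⇒ no(FU)  {0A/1Mu/2Ld/1B | 2r 2w}

reason(slot 3) = FU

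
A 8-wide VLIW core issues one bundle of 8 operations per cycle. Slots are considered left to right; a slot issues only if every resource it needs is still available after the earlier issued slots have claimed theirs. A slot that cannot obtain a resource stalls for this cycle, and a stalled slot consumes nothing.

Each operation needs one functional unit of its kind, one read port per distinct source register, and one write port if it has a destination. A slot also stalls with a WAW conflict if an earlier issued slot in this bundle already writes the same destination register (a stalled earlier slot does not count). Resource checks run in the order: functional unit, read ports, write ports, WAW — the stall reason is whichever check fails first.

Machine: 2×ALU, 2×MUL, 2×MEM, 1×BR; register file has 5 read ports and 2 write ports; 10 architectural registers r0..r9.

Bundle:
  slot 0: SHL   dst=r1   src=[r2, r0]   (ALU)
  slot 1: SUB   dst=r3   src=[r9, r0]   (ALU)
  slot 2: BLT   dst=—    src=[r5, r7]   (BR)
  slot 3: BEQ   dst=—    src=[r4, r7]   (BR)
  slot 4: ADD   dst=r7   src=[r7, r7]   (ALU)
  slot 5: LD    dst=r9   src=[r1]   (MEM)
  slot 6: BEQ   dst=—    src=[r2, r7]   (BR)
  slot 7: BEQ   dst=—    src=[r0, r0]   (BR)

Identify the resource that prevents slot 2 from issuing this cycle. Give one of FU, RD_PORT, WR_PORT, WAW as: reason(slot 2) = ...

  0. ALU→r1 ⇒ go  {1A/2Mu/2Ld/1B | 3r 1w}
  1. ALU→r3 ⇒ go  {0A/2Mu/2Ld/1B | 1r 0w}
  2. BR ⇒ no(RD_PORT)  {0A/2Mu/2Ld/1B | 1r 0w}
  3. BR ⇒ no(RD_PORT)  {0A/2Mu/2Ld/1B | 1r 0w}
  4. ALU→r7 ⇒ no(FU)  {0A/2Mu/2Ld/1B | 1r 0w}
  5. MEM→r9 ⇒ no(WR_PORT)  {0A/2Mu/2Ld/1B | 1r 0w}
  6. BR ⇒ no(RD_PORT)  {0A/2Mu/2Ld/1B | 1r 0w}
  7. BR ⇒ go  {0A/2Mu/2Ld/0B | 0r 0w}

reason(slot 2) = RD_PORT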